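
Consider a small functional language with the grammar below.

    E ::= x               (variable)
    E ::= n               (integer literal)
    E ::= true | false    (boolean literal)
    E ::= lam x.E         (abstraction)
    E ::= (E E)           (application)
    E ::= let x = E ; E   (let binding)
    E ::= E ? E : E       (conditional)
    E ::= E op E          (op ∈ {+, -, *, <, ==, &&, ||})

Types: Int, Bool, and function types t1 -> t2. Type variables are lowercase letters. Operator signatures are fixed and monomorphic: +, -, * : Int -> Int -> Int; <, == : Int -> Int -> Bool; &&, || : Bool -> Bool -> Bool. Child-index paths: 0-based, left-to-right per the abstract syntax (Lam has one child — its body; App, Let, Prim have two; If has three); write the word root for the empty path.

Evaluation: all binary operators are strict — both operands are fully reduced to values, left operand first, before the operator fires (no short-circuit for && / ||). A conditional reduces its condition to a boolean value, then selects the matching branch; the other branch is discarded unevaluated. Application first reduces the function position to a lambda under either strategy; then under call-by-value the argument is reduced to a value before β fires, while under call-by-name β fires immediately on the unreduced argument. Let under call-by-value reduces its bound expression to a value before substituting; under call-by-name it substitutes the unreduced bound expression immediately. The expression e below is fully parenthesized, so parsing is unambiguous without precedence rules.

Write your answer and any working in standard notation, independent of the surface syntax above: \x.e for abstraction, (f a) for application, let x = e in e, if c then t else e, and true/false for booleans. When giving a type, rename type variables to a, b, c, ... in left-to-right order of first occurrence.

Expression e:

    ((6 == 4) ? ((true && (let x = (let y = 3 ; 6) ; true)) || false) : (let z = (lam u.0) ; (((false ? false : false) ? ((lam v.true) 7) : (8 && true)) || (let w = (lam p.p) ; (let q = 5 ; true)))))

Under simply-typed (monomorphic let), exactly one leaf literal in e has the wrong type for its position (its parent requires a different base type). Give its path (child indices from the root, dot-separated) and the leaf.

Answer: 2.1.0.2.0 : 8

Derivation:
  unify Int ~ Int
  unify Int ~ Int
  unify Bool ~ Bool
  unify Bool ~ Bool
let y : Int
let x : Int
  unify Bool ~ Bool
  unify Bool ~ Bool
  unify Bool ~ Bool
\u._ : a -> Int
let z : a -> Int
  unify Bool ~ Bool
  unify Bool ~ Bool
  unify Bool ~ Bool
\v._ : b -> Bool
  unify b -> Bool ~ Int -> c
  unify b ~ Int
  unify Bool ~ c
_ _ : Bool
  unify Int ~ Bool
  FAIL: mismatch Int ~ Bool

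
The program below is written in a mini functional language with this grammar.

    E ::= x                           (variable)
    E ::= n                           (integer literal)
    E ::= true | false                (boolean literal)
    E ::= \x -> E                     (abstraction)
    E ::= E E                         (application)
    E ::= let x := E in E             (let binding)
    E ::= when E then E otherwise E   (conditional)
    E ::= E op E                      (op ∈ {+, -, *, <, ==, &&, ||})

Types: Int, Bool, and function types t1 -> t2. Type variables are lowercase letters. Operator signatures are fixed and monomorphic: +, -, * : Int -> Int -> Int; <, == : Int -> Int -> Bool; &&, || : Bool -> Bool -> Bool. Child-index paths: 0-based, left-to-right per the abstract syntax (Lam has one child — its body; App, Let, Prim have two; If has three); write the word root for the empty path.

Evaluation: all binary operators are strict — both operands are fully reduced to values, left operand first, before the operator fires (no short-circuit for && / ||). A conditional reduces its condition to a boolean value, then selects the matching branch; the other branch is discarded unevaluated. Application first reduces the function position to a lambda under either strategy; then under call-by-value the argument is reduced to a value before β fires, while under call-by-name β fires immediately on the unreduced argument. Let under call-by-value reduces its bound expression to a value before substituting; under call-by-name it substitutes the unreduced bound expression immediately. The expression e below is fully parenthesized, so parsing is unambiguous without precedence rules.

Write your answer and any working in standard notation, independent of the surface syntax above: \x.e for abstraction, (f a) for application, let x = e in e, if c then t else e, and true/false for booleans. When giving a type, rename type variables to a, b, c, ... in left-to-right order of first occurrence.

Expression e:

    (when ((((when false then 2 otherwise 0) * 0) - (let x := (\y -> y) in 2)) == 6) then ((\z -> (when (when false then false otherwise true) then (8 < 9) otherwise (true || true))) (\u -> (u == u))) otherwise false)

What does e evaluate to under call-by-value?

Answer: false

Working:
step 0: (if ((((if false then 2 else 0) * 0) - (let x = (\y.y) in 2)) == 6) then ((\z.(if (if false then false else true) then (8 < 9) else (true || true))) (\u.(u == u))) else false)
step 1: [if@0.0.0.0] (if (((0 * 0) - (let x = (\y.y) in 2)) == 6) then ((\z.(if (if false then false else true) then (8 < 9) else (true || true))) (\u.(u == u))) else false)
step 2: [delta@0.0.0] (if ((0 - (let x = (\y.y) in 2)) == 6) then ((\z.(if (if false then false else true) then (8 < 9) else (true || true))) (\u.(u == u))) else false)
step 3: [let@0.0.1] (if ((0 - 2) == 6) then ((\z.(if (if false then false else true) then (8 < 9) else (true || true))) (\u.(u == u))) else false)
step 4: [delta@0.0] (if (-2 == 6) then ((\z.(if (if false then false else true) then (8 < 9) else (true || true))) (\u.(u == u))) else false)
step 5: [delta@0] (if false then ((\z.(if (if false then false else true) then (8 < 9) else (true || true))) (\u.(u == u))) else false)
step 6: [if@root] false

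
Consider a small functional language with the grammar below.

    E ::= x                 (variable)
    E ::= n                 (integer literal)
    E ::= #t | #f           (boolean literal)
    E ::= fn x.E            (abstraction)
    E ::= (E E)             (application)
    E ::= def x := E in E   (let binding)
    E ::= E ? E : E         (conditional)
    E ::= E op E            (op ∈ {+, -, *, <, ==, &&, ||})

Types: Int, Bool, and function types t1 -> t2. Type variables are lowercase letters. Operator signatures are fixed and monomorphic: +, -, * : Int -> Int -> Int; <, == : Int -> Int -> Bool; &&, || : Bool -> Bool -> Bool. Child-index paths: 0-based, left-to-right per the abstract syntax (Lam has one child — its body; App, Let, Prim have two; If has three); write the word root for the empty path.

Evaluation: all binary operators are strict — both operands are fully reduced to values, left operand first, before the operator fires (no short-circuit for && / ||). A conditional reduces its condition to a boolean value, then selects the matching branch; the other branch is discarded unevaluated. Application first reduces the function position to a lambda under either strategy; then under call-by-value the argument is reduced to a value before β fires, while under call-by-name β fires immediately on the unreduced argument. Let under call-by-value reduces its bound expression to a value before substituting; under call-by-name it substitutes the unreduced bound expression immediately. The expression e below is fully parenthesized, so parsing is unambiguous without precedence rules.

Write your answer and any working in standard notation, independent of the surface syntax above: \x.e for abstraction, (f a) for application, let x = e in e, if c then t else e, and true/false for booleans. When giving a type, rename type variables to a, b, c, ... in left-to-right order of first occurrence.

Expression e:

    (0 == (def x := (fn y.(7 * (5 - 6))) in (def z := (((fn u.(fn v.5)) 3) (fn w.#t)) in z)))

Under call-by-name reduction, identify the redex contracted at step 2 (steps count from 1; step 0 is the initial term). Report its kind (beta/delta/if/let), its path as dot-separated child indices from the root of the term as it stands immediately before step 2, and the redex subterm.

Answer: let at 1 : (let z = (((\u.(\v.5)) 3) (\w.true)) in z)

Derivation:
step 0: (0 == (let x = (\y.(7 * (5 - 6))) in (let z = (((\u.(\v.5)) 3) (\w.true)) in z)))
step 1: [let@1] (0 == (let z = (((\u.(\v.5)) 3) (\w.true)) in z))
step 2: [let@1] (0 == (((\u.(\v.5)) 3) (\w.true)))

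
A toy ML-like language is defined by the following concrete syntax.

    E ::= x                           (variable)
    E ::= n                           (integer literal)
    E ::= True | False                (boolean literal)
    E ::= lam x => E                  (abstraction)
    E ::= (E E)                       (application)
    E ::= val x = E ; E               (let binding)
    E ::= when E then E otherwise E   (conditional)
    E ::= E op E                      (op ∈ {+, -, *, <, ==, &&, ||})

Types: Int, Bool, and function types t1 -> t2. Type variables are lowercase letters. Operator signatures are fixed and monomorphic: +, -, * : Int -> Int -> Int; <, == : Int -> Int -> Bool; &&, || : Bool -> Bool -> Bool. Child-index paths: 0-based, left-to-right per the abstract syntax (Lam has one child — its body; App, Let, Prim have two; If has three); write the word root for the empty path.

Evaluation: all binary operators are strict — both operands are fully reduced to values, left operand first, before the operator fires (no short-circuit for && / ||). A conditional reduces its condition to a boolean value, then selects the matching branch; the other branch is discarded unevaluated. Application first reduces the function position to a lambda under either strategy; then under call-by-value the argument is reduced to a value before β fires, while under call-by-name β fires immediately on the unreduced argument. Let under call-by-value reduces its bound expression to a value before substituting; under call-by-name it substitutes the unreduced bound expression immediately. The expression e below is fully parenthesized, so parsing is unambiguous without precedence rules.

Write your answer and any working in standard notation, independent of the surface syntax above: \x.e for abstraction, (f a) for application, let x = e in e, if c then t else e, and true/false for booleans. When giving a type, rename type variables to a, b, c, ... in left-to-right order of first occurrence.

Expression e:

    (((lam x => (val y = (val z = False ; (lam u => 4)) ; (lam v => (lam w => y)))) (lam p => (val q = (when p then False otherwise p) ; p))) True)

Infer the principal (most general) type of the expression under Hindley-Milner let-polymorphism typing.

Working:
let z : Bool
\u._ : b -> Int
let y : forall. b -> Int
y : e -> Int
\w._ : d -> e -> Int
\v._ : c -> d -> e -> Int
\x._ : a -> c -> d -> e -> Int
p : f
  unify f ~ Bool
p : Bool
  unify Bool ~ Bool
let q : Bool
p : Bool
\p._ : Bool -> Bool
  unify a -> c -> d -> e -> Int ~ (Bool -> Bool) -> g
  unify a ~ Bool -> Bool
  unify c -> d -> e -> Int ~ g
_ _ : c -> d -> e -> Int
  unify c -> d -> e -> Int ~ Bool -> h
  unify c ~ Bool
  unify d -> e -> Int ~ h
_ _ : d -> e -> Int

Answer: a -> b -> Int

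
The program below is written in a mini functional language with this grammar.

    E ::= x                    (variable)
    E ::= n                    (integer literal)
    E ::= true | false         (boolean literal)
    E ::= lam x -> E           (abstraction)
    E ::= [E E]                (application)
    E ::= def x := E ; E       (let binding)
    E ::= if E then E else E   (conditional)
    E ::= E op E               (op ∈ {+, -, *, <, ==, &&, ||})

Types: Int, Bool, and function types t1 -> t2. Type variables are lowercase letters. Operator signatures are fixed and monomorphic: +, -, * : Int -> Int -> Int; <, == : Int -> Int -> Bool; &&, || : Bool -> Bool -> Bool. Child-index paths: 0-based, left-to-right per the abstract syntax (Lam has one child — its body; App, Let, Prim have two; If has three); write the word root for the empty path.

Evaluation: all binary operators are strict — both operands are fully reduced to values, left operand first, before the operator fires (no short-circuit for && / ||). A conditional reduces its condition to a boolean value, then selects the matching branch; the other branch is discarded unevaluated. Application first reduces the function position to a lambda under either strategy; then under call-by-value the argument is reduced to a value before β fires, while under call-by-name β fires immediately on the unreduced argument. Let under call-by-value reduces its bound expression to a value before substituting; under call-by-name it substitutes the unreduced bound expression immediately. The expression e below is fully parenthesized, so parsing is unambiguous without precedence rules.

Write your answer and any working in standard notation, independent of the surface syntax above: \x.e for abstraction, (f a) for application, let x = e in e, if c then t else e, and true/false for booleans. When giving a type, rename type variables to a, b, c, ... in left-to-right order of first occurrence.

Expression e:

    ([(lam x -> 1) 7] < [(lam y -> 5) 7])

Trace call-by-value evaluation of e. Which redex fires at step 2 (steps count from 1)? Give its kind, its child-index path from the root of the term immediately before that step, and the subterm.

Derivation:
step 0: (((\x.1) 7) < ((\y.5) 7))
step 1: [beta@0] (1 < ((\y.5) 7))
step 2: [beta@1] (1 < 5)

Answer: beta at 1 : ((\y.5) 7)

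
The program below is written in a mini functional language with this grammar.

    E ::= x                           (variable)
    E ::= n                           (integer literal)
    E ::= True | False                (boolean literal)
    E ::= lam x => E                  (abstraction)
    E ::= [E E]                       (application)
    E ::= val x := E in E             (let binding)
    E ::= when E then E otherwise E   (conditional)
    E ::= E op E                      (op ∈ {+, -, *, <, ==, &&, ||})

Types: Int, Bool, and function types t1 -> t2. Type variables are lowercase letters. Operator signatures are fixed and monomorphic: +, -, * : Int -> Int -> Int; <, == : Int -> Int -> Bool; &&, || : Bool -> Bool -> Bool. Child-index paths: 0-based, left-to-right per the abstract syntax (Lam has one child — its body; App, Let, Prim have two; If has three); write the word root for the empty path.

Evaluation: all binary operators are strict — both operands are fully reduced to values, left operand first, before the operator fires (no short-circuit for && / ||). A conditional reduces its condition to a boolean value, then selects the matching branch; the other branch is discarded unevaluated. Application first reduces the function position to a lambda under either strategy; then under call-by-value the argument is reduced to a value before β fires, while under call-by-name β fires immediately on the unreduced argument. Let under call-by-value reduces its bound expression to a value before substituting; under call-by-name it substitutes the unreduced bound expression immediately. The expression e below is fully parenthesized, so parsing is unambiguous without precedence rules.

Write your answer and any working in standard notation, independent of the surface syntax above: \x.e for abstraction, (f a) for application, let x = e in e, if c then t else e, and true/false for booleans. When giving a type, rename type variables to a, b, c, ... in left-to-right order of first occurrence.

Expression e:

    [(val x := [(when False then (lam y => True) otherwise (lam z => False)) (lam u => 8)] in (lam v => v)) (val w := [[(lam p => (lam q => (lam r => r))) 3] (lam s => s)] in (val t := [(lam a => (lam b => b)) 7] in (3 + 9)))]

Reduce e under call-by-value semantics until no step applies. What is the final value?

Derivation:
step 0: ((let x = ((if false then (\y.true) else (\z.false)) (\u.8)) in (\v.v)) (let w = (((\p.(\q.(\r.r))) 3) (\s.s)) in (let t = ((\a.(\b.b)) 7) in (3 + 9))))
step 1: [if@0.0.0] ((let x = ((\z.false) (\u.8)) in (\v.v)) (let w = (((\p.(\q.(\r.r))) 3) (\s.s)) in (let t = ((\a.(\b.b)) 7) in (3 + 9))))
step 2: [beta@0.0] ((let x = false in (\v.v)) (let w = (((\p.(\q.(\r.r))) 3) (\s.s)) in (let t = ((\a.(\b.b)) 7) in (3 + 9))))
step 3: [let@0] ((\v.v) (let w = (((\p.(\q.(\r.r))) 3) (\s.s)) in (let t = ((\a.(\b.b)) 7) in (3 + 9))))
step 4: [beta@1.0.0] ((\v.v) (let w = ((\q.(\r.r)) (\s.s)) in (let t = ((\a.(\b.b)) 7) in (3 + 9))))
step 5: [beta@1.0] ((\v.v) (let w = (\r.r) in (let t = ((\a.(\b.b)) 7) in (3 + 9))))
step 6: [let@1] ((\v.v) (let t = ((\a.(\b.b)) 7) in (3 + 9)))
step 7: [beta@1.0] ((\v.v) (let t = (\b.b) in (3 + 9)))
step 8: [let@1] ((\v.v) (3 + 9))
step 9: [delta@1] ((\v.v) 12)
step 10: [beta@root] 12

Answer: 12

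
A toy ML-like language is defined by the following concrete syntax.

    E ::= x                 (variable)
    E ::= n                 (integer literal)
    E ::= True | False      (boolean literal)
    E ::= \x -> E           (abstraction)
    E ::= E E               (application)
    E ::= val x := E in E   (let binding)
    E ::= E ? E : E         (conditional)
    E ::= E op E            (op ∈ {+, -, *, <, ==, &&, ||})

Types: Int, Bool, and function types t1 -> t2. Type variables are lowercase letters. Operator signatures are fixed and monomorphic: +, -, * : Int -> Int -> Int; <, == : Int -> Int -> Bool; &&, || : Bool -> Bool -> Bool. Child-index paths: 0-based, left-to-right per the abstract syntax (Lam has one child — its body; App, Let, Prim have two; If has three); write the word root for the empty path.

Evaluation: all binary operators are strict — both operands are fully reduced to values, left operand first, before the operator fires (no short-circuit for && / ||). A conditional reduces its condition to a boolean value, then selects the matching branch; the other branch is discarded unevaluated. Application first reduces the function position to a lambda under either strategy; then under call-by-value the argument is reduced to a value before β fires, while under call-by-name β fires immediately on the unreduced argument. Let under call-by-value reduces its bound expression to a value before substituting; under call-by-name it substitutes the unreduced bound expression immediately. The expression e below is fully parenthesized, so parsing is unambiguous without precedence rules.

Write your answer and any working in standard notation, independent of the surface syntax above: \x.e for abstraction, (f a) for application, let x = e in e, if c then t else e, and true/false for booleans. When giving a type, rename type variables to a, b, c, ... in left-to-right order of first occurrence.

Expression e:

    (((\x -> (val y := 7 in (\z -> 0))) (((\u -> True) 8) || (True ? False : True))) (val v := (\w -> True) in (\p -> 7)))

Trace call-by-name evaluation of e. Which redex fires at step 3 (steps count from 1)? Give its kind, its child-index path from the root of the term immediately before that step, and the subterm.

Trace:
step 0: (((\x.(let y = 7 in (\z.0))) (((\u.true) 8) || (if true then false else true))) (let v = (\w.true) in (\p.7)))
step 1: [beta@0] ((let y = 7 in (\z.0)) (let v = (\w.true) in (\p.7)))
step 2: [let@0] ((\z.0) (let v = (\w.true) in (\p.7)))
step 3: [beta@root] 0

Answer: beta at root : ((\z.0) (let v = (\w.true) in (\p.7)))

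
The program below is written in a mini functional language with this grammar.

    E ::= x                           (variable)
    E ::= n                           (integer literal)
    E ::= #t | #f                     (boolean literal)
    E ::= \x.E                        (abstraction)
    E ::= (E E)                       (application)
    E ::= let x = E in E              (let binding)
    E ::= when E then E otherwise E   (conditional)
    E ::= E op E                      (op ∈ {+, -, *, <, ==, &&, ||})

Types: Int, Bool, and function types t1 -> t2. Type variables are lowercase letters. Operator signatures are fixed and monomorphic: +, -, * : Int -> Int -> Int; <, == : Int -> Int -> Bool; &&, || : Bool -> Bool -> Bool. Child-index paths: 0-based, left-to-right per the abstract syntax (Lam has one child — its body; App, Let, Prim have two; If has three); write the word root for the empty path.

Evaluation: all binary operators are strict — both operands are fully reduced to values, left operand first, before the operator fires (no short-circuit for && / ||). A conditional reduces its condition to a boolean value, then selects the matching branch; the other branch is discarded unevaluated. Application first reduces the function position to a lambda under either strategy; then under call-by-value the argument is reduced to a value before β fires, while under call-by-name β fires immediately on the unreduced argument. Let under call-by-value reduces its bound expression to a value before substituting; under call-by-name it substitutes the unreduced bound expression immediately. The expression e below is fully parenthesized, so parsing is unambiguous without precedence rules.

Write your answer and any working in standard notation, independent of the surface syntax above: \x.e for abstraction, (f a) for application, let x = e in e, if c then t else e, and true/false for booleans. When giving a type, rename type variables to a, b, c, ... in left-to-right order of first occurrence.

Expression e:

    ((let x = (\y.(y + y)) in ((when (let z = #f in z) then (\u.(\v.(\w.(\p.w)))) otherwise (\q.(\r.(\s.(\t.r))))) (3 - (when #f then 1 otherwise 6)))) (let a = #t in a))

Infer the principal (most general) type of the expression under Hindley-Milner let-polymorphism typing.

Answer: Bool -> a -> Bool

Working:
y : a
  unify a ~ Int
y : Int
  unify Int ~ Int
\y._ : Int -> Int
let x : Int -> Int
let z : Bool
z : Bool
  unify Bool ~ Bool
w : d
\p._ : e -> d
\w._ : d -> e -> d
\v._ : c -> d -> e -> d
\u._ : b -> c -> d -> e -> d
r : g
\t._ : i -> g
\s._ : h -> i -> g
\r._ : g -> h -> i -> g
\q._ : f -> g -> h -> i -> g
  unify b -> c -> d -> e -> d ~ f -> g -> h -> i -> g
  unify b ~ f
  unify c -> d -> e -> d ~ g -> h -> i -> g
  unify c ~ g
  unify d -> e -> d ~ h -> i -> g
  unify d ~ h
  unify e -> h ~ i -> g
  unify e ~ i
  unify h ~ g
  unify Int ~ Int
  unify Bool ~ Bool
  unify Int ~ Int
  unify Int ~ Int
  unify f -> g -> g -> i -> g ~ Int -> j
  unify f ~ Int
  unify g -> g -> i -> g ~ j
_ _ : g -> g -> i -> g
let a : Bool
a : Bool
  unify g -> g -> i -> g ~ Bool -> k
  unify g ~ Bool
  unify Bool -> i -> Bool ~ k
_ _ : Bool -> i -> Bool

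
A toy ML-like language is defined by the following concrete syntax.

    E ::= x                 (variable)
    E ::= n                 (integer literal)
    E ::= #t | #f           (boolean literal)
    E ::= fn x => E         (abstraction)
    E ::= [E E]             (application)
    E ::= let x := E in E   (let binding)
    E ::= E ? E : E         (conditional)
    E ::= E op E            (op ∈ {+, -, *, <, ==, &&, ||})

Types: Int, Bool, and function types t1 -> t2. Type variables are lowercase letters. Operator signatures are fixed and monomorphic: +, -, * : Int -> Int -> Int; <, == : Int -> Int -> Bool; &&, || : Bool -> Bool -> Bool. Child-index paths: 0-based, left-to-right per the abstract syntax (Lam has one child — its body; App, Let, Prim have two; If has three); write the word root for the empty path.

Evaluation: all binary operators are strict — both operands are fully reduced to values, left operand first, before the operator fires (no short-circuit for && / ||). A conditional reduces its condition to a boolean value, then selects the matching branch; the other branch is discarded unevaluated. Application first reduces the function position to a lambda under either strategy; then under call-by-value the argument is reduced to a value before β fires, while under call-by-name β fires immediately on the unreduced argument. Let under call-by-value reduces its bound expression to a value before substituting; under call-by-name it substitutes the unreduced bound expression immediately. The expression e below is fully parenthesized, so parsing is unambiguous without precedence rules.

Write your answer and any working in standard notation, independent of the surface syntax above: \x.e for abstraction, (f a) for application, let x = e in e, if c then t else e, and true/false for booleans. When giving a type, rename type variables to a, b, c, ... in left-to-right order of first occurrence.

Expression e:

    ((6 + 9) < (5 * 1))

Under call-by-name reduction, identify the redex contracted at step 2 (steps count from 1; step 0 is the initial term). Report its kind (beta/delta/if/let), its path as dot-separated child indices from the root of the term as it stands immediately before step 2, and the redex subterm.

Working:
step 0: ((6 + 9) < (5 * 1))
step 1: [delta@0] (15 < (5 * 1))
step 2: [delta@1] (15 < 5)

Answer: delta at 1 : (5 * 1)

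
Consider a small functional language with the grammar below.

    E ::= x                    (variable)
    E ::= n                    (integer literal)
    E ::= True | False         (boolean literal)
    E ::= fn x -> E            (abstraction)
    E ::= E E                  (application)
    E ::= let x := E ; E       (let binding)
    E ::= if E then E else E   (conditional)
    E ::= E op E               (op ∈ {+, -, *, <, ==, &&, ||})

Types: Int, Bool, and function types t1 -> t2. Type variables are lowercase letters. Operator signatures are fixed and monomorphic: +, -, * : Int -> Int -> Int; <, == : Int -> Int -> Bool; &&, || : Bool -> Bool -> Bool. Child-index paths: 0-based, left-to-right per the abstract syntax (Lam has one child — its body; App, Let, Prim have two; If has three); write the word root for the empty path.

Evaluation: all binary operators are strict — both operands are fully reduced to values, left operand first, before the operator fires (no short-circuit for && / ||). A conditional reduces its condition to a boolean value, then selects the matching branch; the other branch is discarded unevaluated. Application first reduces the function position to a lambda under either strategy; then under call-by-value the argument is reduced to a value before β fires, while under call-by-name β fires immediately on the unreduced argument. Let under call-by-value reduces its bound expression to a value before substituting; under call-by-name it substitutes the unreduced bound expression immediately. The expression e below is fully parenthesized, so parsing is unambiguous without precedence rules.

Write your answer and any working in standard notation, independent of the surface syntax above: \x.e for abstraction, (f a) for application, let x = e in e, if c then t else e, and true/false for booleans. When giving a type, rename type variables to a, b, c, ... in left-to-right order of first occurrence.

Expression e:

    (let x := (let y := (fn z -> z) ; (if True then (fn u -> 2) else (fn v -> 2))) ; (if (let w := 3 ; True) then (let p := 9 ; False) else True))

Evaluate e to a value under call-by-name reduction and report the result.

Answer: false

Trace:
step 0: (let x = (let y = (\z.z) in (if true then (\u.2) else (\v.2))) in (if (let w = 3 in true) then (let p = 9 in false) else true))
step 1: [let@root] (if (let w = 3 in true) then (let p = 9 in false) else true)
step 2: [let@0] (if true then (let p = 9 in false) else true)
step 3: [if@root] (let p = 9 in false)
step 4: [let@root] false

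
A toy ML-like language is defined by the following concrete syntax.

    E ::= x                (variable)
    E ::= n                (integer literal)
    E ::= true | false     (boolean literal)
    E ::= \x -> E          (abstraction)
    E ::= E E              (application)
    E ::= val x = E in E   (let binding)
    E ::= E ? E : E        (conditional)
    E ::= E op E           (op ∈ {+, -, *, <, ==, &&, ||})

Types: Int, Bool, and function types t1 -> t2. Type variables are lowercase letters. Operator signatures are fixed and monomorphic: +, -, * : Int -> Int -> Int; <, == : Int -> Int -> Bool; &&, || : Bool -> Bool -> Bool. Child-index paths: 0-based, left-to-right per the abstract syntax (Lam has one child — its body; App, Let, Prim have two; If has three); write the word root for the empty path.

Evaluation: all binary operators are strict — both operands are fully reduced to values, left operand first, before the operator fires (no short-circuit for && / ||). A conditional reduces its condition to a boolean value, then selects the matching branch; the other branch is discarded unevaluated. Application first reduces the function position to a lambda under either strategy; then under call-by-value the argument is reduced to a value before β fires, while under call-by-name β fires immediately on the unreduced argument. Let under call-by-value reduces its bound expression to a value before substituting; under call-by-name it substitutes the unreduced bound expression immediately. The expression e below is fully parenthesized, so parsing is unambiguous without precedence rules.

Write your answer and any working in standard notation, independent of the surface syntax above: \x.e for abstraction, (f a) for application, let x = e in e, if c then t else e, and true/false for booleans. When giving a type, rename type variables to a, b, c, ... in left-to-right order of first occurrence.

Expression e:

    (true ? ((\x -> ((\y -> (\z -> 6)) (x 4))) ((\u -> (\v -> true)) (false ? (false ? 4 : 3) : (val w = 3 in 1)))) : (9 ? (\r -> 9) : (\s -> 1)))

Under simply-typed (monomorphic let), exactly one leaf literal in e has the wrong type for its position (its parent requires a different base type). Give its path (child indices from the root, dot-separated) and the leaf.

Answer: 2.0 : 9

Working:
  unify Bool ~ Bool
\z._ : c -> Int
\y._ : b -> c -> Int
x : a
  unify a ~ Int -> d
_ _ : d
  unify b -> c -> Int ~ d -> e
  unify b ~ d
  unify c -> Int ~ e
_ _ : c -> Int
\x._ : (Int -> d) -> c -> Int
\v._ : g -> Bool
\u._ : f -> g -> Bool
  unify Bool ~ Bool
  unify Bool ~ Bool
  unify Int ~ Int
let w : Int
  unify Int ~ Int
  unify f -> g -> Bool ~ Int -> h
  unify f ~ Int
  unify g -> Bool ~ h
_ _ : g -> Bool
  unify (Int -> d) -> c -> Int ~ (g -> Bool) -> i
  unify Int -> d ~ g -> Bool
  unify Int ~ g
  unify d ~ Bool
  unify c -> Int ~ i
_ _ : c -> Int
  unify Int ~ Bool
  FAIL: mismatch Int ~ Bool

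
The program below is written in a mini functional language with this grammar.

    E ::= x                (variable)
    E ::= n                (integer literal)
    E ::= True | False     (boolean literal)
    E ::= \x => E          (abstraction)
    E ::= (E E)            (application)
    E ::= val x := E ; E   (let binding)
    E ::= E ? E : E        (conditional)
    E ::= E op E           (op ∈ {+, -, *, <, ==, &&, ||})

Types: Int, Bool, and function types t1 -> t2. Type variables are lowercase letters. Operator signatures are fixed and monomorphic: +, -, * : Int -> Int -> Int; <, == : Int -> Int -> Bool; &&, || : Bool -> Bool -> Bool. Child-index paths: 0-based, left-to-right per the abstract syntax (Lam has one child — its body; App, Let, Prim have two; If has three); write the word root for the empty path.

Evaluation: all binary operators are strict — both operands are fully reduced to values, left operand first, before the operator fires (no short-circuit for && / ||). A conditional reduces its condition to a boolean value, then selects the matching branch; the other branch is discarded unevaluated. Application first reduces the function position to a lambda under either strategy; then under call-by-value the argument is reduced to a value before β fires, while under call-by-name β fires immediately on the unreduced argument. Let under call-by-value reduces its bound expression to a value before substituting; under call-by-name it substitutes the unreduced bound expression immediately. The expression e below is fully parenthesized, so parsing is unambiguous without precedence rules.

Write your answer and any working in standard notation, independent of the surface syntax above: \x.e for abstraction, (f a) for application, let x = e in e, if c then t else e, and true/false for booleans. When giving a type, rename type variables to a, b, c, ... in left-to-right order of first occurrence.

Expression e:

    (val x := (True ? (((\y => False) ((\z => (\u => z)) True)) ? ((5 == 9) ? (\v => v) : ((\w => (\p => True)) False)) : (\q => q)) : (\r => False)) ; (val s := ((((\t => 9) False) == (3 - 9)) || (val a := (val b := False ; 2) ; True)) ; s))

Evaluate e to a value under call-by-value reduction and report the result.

Answer: true

Derivation:
step 0: (let x = (if true then (if ((\y.false) ((\z.(\u.z)) true)) then (if (5 == 9) then (\v.v) else ((\w.(\p.true)) false)) else (\q.q)) else (\r.false)) in (let s = ((((\t.9) false) == (3 - 9)) || (let a = (let b = false in 2) in true)) in s))
step 1: [if@0] (let x = (if ((\y.false) ((\z.(\u.z)) true)) then (if (5 == 9) then (\v.v) else ((\w.(\p.true)) false)) else (\q.q)) in (let s = ((((\t.9) false) == (3 - 9)) || (let a = (let b = false in 2) in true)) in s))
step 2: [beta@0.0.1] (let x = (if ((\y.false) (\u.true)) then (if (5 == 9) then (\v.v) else ((\w.(\p.true)) false)) else (\q.q)) in (let s = ((((\t.9) false) == (3 - 9)) || (let a = (let b = false in 2) in true)) in s))
step 3: [beta@0.0] (let x = (if false then (if (5 == 9) then (\v.v) else ((\w.(\p.true)) false)) else (\q.q)) in (let s = ((((\t.9) false) == (3 - 9)) || (let a = (let b = false in 2) in true)) in s))
step 4: [if@0] (let x = (\q.q) in (let s = ((((\t.9) false) == (3 - 9)) || (let a = (let b = false in 2) in true)) in s))
step 5: [let@root] (let s = ((((\t.9) false) == (3 - 9)) || (let a = (let b = false in 2) in true)) in s)
step 6: [beta@0.0.0] (let s = ((9 == (3 - 9)) || (let a = (let b = false in 2) in true)) in s)
step 7: [delta@0.0.1] (let s = ((9 == -6) || (let a = (let b = false in 2) in true)) in s)
step 8: [delta@0.0] (let s = (false || (let a = (let b = false in 2) in true)) in s)
step 9: [let@0.1.0] (let s = (false || (let a = 2 in true)) in s)
step 10: [let@0.1] (let s = (false || true) in s)
step 11: [delta@0] (let s = true in s)
step 12: [let@root] true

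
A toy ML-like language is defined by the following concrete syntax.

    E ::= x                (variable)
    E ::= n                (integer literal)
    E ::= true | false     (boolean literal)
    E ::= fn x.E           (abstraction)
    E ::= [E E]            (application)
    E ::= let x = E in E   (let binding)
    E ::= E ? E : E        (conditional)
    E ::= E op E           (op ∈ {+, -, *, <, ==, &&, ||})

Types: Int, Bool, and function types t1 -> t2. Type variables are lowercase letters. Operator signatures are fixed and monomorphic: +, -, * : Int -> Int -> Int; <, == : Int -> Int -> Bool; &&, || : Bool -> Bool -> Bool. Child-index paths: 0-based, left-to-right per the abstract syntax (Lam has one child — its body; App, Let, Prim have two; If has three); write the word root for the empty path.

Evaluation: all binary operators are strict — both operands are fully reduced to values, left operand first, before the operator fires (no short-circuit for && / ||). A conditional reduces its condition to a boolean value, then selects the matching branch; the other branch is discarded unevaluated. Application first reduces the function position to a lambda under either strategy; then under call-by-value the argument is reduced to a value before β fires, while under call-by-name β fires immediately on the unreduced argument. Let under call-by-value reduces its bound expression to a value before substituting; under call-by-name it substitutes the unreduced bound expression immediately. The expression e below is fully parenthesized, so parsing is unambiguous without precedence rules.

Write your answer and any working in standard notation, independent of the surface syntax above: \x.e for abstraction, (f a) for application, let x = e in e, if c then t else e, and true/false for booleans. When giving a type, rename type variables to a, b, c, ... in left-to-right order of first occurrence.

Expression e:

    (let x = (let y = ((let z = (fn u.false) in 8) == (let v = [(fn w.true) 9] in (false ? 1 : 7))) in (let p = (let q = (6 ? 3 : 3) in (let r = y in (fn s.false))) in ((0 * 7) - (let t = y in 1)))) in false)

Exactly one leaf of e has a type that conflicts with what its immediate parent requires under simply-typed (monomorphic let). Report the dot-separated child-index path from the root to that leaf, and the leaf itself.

Working:
\u._ : a -> Bool
let z : a -> Bool
  unify Int ~ Int
\w._ : b -> Bool
  unify b -> Bool ~ Int -> c
  unify b ~ Int
  unify Bool ~ c
_ _ : Bool
let v : Bool
  unify Bool ~ Bool
  unify Int ~ Int
  unify Int ~ Int
let y : Bool
  unify Int ~ Bool
  FAIL: mismatch Int ~ Bool

Answer: 0.1.0.0.0 : 6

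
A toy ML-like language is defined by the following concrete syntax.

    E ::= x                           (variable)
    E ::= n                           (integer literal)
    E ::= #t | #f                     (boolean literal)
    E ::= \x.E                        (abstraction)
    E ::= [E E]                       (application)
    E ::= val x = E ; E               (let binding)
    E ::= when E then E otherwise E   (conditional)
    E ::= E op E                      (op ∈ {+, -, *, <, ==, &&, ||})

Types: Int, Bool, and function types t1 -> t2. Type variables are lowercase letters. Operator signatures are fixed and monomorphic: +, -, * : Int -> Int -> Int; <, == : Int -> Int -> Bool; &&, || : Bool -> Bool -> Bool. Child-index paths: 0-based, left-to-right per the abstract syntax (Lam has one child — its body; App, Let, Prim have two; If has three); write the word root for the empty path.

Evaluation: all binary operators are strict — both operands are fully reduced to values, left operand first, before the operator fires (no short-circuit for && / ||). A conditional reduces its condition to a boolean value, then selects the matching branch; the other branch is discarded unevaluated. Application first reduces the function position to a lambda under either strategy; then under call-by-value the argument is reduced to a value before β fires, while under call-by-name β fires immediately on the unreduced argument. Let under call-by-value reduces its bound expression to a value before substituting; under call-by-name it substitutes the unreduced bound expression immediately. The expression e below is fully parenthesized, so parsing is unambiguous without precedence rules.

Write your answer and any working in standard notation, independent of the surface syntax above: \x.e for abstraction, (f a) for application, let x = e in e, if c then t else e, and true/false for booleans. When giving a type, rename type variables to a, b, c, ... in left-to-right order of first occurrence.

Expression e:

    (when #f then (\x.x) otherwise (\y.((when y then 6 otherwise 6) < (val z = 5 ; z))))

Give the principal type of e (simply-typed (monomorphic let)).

Working:
  unify Bool ~ Bool
x : a
\x._ : a -> a
y : b
  unify b ~ Bool
  unify Int ~ Int
  unify Int ~ Int
let z : Int
z : Int
  unify Int ~ Int
\y._ : Bool -> Bool
  unify a -> a ~ Bool -> Bool
  unify a ~ Bool
  unify Bool ~ Bool

Answer: Bool -> Bool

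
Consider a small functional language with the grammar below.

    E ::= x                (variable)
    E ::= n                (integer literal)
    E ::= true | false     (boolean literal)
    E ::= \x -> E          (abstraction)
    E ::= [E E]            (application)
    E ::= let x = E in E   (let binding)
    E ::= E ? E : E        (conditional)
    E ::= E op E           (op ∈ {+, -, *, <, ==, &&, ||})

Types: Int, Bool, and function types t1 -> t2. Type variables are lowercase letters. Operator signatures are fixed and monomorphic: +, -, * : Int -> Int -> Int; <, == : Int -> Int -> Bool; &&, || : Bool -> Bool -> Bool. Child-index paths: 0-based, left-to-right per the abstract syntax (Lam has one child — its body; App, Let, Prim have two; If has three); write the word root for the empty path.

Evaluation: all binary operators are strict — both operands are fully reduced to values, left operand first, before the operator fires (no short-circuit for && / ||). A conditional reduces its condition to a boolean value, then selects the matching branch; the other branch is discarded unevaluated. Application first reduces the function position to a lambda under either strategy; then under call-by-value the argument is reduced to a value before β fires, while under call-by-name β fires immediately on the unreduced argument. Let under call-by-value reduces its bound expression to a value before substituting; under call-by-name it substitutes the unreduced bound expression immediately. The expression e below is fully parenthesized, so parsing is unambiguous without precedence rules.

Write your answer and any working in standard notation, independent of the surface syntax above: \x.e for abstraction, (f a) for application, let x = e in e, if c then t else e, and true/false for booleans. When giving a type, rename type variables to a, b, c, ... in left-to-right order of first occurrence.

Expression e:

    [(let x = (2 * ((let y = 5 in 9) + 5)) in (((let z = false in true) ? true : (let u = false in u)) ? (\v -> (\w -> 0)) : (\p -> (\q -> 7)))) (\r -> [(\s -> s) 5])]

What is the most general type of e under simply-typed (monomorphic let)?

Trace:
  unify Int ~ Int
let y : Int
  unify Int ~ Int
  unify Int ~ Int
  unify Int ~ Int
let x : Int
let z : Bool
  unify Bool ~ Bool
let u : Bool
u : Bool
  unify Bool ~ Bool
  unify Bool ~ Bool
\w._ : b -> Int
\v._ : a -> b -> Int
\q._ : d -> Int
\p._ : c -> d -> Int
  unify a -> b -> Int ~ c -> d -> Int
  unify a ~ c
  unify b -> Int ~ d -> Int
  unify b ~ d
  unify Int ~ Int
s : f
\s._ : f -> f
  unify f -> f ~ Int -> g
  unify f ~ Int
  unify Int ~ g
_ _ : Int
\r._ : e -> Int
  unify c -> d -> Int ~ (e -> Int) -> h
  unify c ~ e -> Int
  unify d -> Int ~ h
_ _ : d -> Int

Answer: a -> Int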